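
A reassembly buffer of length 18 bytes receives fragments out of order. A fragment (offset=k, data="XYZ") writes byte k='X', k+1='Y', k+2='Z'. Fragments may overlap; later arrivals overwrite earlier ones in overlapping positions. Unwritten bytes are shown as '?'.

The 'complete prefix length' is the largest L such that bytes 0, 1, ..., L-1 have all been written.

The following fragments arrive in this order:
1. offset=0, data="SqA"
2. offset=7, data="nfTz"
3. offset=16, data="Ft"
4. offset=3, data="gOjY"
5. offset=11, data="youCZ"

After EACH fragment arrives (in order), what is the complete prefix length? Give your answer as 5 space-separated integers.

Answer: 3 3 3 11 18

Derivation:
Fragment 1: offset=0 data="SqA" -> buffer=SqA??????????????? -> prefix_len=3
Fragment 2: offset=7 data="nfTz" -> buffer=SqA????nfTz??????? -> prefix_len=3
Fragment 3: offset=16 data="Ft" -> buffer=SqA????nfTz?????Ft -> prefix_len=3
Fragment 4: offset=3 data="gOjY" -> buffer=SqAgOjYnfTz?????Ft -> prefix_len=11
Fragment 5: offset=11 data="youCZ" -> buffer=SqAgOjYnfTzyouCZFt -> prefix_len=18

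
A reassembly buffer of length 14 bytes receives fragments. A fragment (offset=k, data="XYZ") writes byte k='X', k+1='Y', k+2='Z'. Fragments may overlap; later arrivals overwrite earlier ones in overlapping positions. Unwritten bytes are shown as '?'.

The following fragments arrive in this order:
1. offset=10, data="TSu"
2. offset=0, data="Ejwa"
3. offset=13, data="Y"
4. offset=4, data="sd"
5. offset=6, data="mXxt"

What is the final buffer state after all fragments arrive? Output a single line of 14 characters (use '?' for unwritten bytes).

Fragment 1: offset=10 data="TSu" -> buffer=??????????TSu?
Fragment 2: offset=0 data="Ejwa" -> buffer=Ejwa??????TSu?
Fragment 3: offset=13 data="Y" -> buffer=Ejwa??????TSuY
Fragment 4: offset=4 data="sd" -> buffer=Ejwasd????TSuY
Fragment 5: offset=6 data="mXxt" -> buffer=EjwasdmXxtTSuY

Answer: EjwasdmXxtTSuY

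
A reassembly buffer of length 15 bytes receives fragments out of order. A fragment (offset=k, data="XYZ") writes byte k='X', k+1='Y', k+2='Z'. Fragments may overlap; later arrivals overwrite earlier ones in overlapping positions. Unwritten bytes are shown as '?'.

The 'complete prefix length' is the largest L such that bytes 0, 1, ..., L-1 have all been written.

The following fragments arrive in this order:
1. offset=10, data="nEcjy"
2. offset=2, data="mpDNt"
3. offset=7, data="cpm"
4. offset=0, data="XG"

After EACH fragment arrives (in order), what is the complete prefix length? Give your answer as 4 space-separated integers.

Answer: 0 0 0 15

Derivation:
Fragment 1: offset=10 data="nEcjy" -> buffer=??????????nEcjy -> prefix_len=0
Fragment 2: offset=2 data="mpDNt" -> buffer=??mpDNt???nEcjy -> prefix_len=0
Fragment 3: offset=7 data="cpm" -> buffer=??mpDNtcpmnEcjy -> prefix_len=0
Fragment 4: offset=0 data="XG" -> buffer=XGmpDNtcpmnEcjy -> prefix_len=15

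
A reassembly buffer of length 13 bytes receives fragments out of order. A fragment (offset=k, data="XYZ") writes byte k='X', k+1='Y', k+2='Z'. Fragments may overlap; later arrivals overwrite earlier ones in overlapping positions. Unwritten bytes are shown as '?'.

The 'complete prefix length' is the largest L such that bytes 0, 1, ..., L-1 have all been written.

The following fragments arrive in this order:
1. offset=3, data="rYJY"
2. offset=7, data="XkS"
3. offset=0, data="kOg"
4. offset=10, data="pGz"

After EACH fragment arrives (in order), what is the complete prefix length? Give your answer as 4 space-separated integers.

Answer: 0 0 10 13

Derivation:
Fragment 1: offset=3 data="rYJY" -> buffer=???rYJY?????? -> prefix_len=0
Fragment 2: offset=7 data="XkS" -> buffer=???rYJYXkS??? -> prefix_len=0
Fragment 3: offset=0 data="kOg" -> buffer=kOgrYJYXkS??? -> prefix_len=10
Fragment 4: offset=10 data="pGz" -> buffer=kOgrYJYXkSpGz -> prefix_len=13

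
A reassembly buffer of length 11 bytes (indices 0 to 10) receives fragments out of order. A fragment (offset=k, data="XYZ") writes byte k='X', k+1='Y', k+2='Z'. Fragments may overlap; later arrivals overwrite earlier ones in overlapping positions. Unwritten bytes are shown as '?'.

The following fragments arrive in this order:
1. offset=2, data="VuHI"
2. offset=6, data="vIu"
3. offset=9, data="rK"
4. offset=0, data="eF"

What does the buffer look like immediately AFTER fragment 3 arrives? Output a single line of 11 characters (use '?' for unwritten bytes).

Fragment 1: offset=2 data="VuHI" -> buffer=??VuHI?????
Fragment 2: offset=6 data="vIu" -> buffer=??VuHIvIu??
Fragment 3: offset=9 data="rK" -> buffer=??VuHIvIurK

Answer: ??VuHIvIurK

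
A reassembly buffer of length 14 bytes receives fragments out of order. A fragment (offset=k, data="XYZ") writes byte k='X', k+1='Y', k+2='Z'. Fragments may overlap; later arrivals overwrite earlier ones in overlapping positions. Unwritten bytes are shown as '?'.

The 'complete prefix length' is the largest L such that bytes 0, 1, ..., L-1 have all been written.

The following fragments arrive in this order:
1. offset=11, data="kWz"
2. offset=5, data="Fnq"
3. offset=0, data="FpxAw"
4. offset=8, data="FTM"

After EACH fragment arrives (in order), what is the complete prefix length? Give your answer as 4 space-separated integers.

Answer: 0 0 8 14

Derivation:
Fragment 1: offset=11 data="kWz" -> buffer=???????????kWz -> prefix_len=0
Fragment 2: offset=5 data="Fnq" -> buffer=?????Fnq???kWz -> prefix_len=0
Fragment 3: offset=0 data="FpxAw" -> buffer=FpxAwFnq???kWz -> prefix_len=8
Fragment 4: offset=8 data="FTM" -> buffer=FpxAwFnqFTMkWz -> prefix_len=14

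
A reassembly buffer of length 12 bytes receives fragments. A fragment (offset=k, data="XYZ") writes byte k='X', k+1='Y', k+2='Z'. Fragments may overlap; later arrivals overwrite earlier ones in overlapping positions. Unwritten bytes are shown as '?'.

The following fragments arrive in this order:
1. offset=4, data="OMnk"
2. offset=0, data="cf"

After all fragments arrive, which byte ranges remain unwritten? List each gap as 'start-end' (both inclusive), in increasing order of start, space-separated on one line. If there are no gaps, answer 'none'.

Answer: 2-3 8-11

Derivation:
Fragment 1: offset=4 len=4
Fragment 2: offset=0 len=2
Gaps: 2-3 8-11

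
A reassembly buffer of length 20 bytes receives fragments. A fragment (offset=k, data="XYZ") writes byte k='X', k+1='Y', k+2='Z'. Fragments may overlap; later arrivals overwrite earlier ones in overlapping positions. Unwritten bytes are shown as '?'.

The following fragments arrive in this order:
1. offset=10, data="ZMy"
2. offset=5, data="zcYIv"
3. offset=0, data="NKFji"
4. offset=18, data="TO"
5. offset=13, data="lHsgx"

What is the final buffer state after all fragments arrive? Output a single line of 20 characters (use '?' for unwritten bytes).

Fragment 1: offset=10 data="ZMy" -> buffer=??????????ZMy???????
Fragment 2: offset=5 data="zcYIv" -> buffer=?????zcYIvZMy???????
Fragment 3: offset=0 data="NKFji" -> buffer=NKFjizcYIvZMy???????
Fragment 4: offset=18 data="TO" -> buffer=NKFjizcYIvZMy?????TO
Fragment 5: offset=13 data="lHsgx" -> buffer=NKFjizcYIvZMylHsgxTO

Answer: NKFjizcYIvZMylHsgxTO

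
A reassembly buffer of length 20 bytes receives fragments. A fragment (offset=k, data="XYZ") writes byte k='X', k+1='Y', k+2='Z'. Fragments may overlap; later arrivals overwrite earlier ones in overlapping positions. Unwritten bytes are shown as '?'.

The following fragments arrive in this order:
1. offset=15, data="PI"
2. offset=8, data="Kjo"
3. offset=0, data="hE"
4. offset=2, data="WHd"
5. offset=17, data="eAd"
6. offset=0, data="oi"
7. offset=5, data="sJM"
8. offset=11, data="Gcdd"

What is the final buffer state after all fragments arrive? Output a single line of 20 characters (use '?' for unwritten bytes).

Answer: oiWHdsJMKjoGcddPIeAd

Derivation:
Fragment 1: offset=15 data="PI" -> buffer=???????????????PI???
Fragment 2: offset=8 data="Kjo" -> buffer=????????Kjo????PI???
Fragment 3: offset=0 data="hE" -> buffer=hE??????Kjo????PI???
Fragment 4: offset=2 data="WHd" -> buffer=hEWHd???Kjo????PI???
Fragment 5: offset=17 data="eAd" -> buffer=hEWHd???Kjo????PIeAd
Fragment 6: offset=0 data="oi" -> buffer=oiWHd???Kjo????PIeAd
Fragment 7: offset=5 data="sJM" -> buffer=oiWHdsJMKjo????PIeAd
Fragment 8: offset=11 data="Gcdd" -> buffer=oiWHdsJMKjoGcddPIeAd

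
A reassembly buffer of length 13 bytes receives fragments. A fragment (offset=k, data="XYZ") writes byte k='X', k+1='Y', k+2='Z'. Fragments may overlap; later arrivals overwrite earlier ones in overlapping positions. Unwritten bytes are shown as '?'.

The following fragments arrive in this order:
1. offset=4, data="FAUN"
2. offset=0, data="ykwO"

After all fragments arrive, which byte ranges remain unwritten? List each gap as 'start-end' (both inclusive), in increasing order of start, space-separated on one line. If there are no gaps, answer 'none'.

Answer: 8-12

Derivation:
Fragment 1: offset=4 len=4
Fragment 2: offset=0 len=4
Gaps: 8-12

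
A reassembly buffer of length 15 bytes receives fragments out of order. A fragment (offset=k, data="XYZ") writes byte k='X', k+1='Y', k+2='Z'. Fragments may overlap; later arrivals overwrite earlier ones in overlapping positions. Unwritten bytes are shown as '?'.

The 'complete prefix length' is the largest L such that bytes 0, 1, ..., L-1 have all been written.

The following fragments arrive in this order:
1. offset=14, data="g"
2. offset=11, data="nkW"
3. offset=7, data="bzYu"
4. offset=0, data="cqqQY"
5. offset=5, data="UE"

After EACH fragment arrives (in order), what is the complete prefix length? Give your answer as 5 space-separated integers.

Fragment 1: offset=14 data="g" -> buffer=??????????????g -> prefix_len=0
Fragment 2: offset=11 data="nkW" -> buffer=???????????nkWg -> prefix_len=0
Fragment 3: offset=7 data="bzYu" -> buffer=???????bzYunkWg -> prefix_len=0
Fragment 4: offset=0 data="cqqQY" -> buffer=cqqQY??bzYunkWg -> prefix_len=5
Fragment 5: offset=5 data="UE" -> buffer=cqqQYUEbzYunkWg -> prefix_len=15

Answer: 0 0 0 5 15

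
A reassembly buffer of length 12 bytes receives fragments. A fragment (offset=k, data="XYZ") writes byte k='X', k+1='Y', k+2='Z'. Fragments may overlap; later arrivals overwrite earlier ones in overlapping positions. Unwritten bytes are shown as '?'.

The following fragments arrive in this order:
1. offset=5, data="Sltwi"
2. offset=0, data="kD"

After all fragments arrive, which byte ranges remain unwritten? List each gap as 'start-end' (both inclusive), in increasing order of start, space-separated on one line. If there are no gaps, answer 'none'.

Answer: 2-4 10-11

Derivation:
Fragment 1: offset=5 len=5
Fragment 2: offset=0 len=2
Gaps: 2-4 10-11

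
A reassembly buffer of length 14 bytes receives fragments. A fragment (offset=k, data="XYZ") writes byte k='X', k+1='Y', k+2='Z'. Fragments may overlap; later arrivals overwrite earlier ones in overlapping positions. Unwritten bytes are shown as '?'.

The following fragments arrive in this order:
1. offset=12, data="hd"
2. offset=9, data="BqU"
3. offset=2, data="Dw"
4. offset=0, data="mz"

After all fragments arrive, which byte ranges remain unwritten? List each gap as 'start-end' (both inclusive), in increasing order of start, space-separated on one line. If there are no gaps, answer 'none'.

Answer: 4-8

Derivation:
Fragment 1: offset=12 len=2
Fragment 2: offset=9 len=3
Fragment 3: offset=2 len=2
Fragment 4: offset=0 len=2
Gaps: 4-8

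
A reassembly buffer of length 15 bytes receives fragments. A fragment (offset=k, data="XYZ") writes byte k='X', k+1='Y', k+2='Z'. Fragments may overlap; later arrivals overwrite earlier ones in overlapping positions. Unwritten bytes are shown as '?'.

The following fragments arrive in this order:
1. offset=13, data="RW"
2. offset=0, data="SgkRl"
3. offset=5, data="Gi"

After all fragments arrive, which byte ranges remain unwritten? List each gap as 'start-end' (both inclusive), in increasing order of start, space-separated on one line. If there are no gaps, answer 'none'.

Answer: 7-12

Derivation:
Fragment 1: offset=13 len=2
Fragment 2: offset=0 len=5
Fragment 3: offset=5 len=2
Gaps: 7-12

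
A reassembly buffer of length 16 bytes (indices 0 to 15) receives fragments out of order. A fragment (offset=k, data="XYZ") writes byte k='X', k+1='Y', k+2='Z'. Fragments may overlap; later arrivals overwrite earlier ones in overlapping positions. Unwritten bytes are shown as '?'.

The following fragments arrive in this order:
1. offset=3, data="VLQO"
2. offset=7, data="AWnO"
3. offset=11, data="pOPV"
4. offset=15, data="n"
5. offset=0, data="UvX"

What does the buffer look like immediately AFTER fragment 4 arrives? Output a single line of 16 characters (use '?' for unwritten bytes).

Answer: ???VLQOAWnOpOPVn

Derivation:
Fragment 1: offset=3 data="VLQO" -> buffer=???VLQO?????????
Fragment 2: offset=7 data="AWnO" -> buffer=???VLQOAWnO?????
Fragment 3: offset=11 data="pOPV" -> buffer=???VLQOAWnOpOPV?
Fragment 4: offset=15 data="n" -> buffer=???VLQOAWnOpOPVn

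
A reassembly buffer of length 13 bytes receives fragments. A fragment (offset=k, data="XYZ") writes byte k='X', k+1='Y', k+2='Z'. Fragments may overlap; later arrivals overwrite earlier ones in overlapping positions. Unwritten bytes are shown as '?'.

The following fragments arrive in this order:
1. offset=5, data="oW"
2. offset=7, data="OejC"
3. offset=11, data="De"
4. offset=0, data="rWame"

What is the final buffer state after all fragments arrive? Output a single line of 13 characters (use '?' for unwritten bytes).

Answer: rWameoWOejCDe

Derivation:
Fragment 1: offset=5 data="oW" -> buffer=?????oW??????
Fragment 2: offset=7 data="OejC" -> buffer=?????oWOejC??
Fragment 3: offset=11 data="De" -> buffer=?????oWOejCDe
Fragment 4: offset=0 data="rWame" -> buffer=rWameoWOejCDe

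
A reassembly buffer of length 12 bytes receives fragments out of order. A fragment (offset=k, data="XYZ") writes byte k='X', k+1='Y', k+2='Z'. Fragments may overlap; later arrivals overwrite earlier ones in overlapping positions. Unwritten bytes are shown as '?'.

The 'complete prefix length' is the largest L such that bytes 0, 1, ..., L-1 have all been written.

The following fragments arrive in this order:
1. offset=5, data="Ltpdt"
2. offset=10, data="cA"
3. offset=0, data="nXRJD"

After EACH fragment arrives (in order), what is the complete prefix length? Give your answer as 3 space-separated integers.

Fragment 1: offset=5 data="Ltpdt" -> buffer=?????Ltpdt?? -> prefix_len=0
Fragment 2: offset=10 data="cA" -> buffer=?????LtpdtcA -> prefix_len=0
Fragment 3: offset=0 data="nXRJD" -> buffer=nXRJDLtpdtcA -> prefix_len=12

Answer: 0 0 12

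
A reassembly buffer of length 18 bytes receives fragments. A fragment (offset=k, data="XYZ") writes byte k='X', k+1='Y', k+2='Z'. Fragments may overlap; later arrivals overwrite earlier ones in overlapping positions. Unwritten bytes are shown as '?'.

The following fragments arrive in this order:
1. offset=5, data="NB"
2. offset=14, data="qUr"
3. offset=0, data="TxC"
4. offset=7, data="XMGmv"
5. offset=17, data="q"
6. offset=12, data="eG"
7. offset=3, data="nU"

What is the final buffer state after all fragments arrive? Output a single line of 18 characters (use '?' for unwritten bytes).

Answer: TxCnUNBXMGmveGqUrq

Derivation:
Fragment 1: offset=5 data="NB" -> buffer=?????NB???????????
Fragment 2: offset=14 data="qUr" -> buffer=?????NB???????qUr?
Fragment 3: offset=0 data="TxC" -> buffer=TxC??NB???????qUr?
Fragment 4: offset=7 data="XMGmv" -> buffer=TxC??NBXMGmv??qUr?
Fragment 5: offset=17 data="q" -> buffer=TxC??NBXMGmv??qUrq
Fragment 6: offset=12 data="eG" -> buffer=TxC??NBXMGmveGqUrq
Fragment 7: offset=3 data="nU" -> buffer=TxCnUNBXMGmveGqUrq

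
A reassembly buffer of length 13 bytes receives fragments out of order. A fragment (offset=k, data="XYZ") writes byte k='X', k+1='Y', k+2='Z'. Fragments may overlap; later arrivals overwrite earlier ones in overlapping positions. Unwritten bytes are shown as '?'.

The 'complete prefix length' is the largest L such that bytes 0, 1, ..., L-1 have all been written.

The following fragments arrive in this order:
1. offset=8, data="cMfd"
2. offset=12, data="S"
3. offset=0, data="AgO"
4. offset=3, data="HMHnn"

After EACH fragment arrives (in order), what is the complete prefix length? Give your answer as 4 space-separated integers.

Fragment 1: offset=8 data="cMfd" -> buffer=????????cMfd? -> prefix_len=0
Fragment 2: offset=12 data="S" -> buffer=????????cMfdS -> prefix_len=0
Fragment 3: offset=0 data="AgO" -> buffer=AgO?????cMfdS -> prefix_len=3
Fragment 4: offset=3 data="HMHnn" -> buffer=AgOHMHnncMfdS -> prefix_len=13

Answer: 0 0 3 13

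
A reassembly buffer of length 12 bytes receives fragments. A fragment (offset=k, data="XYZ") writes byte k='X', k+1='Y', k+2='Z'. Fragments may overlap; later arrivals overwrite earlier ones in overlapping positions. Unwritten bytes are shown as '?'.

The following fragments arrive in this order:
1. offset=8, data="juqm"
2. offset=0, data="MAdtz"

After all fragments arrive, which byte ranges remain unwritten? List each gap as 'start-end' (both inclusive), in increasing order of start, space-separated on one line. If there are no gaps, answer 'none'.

Fragment 1: offset=8 len=4
Fragment 2: offset=0 len=5
Gaps: 5-7

Answer: 5-7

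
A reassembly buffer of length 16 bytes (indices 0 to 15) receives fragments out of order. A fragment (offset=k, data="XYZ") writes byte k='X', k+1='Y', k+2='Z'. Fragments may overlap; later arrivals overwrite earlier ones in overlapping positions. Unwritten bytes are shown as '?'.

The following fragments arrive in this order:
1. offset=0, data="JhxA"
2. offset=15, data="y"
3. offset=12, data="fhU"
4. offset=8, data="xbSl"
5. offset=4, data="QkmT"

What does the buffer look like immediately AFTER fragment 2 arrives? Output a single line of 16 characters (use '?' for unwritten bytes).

Answer: JhxA???????????y

Derivation:
Fragment 1: offset=0 data="JhxA" -> buffer=JhxA????????????
Fragment 2: offset=15 data="y" -> buffer=JhxA???????????y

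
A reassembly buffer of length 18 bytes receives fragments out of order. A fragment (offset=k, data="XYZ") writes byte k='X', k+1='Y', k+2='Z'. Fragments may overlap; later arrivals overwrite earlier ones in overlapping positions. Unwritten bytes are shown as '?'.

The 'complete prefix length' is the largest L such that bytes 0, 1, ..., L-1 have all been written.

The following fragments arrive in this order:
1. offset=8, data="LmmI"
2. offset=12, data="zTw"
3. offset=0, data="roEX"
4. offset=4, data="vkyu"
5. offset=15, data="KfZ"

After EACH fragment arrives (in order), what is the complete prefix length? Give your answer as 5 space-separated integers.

Fragment 1: offset=8 data="LmmI" -> buffer=????????LmmI?????? -> prefix_len=0
Fragment 2: offset=12 data="zTw" -> buffer=????????LmmIzTw??? -> prefix_len=0
Fragment 3: offset=0 data="roEX" -> buffer=roEX????LmmIzTw??? -> prefix_len=4
Fragment 4: offset=4 data="vkyu" -> buffer=roEXvkyuLmmIzTw??? -> prefix_len=15
Fragment 5: offset=15 data="KfZ" -> buffer=roEXvkyuLmmIzTwKfZ -> prefix_len=18

Answer: 0 0 4 15 18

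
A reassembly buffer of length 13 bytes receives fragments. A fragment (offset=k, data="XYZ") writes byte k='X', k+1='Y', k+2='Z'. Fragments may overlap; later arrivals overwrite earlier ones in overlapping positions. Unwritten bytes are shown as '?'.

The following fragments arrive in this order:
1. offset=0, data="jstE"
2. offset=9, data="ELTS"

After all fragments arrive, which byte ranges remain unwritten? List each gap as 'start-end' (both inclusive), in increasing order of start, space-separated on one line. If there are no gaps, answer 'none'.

Fragment 1: offset=0 len=4
Fragment 2: offset=9 len=4
Gaps: 4-8

Answer: 4-8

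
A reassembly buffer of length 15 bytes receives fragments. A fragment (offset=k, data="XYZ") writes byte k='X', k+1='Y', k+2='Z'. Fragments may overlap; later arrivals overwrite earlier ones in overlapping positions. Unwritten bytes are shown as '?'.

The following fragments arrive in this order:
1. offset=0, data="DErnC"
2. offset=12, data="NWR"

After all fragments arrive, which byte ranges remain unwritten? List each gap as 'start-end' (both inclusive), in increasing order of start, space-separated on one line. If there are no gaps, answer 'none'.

Answer: 5-11

Derivation:
Fragment 1: offset=0 len=5
Fragment 2: offset=12 len=3
Gaps: 5-11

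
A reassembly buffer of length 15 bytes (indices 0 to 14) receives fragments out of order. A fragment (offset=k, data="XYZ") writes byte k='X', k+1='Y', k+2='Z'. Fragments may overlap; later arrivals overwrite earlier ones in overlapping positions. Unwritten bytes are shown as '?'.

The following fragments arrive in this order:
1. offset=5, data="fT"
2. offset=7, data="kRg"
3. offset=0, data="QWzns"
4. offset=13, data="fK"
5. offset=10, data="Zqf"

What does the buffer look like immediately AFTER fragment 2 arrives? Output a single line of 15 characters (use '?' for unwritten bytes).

Answer: ?????fTkRg?????

Derivation:
Fragment 1: offset=5 data="fT" -> buffer=?????fT????????
Fragment 2: offset=7 data="kRg" -> buffer=?????fTkRg?????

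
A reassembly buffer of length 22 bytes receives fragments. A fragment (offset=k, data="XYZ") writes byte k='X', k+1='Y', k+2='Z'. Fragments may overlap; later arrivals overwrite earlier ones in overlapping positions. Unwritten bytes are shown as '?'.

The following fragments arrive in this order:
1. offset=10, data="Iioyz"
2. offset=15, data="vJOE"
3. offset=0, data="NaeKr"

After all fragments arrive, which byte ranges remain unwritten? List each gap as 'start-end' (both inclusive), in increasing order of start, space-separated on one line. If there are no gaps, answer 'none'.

Fragment 1: offset=10 len=5
Fragment 2: offset=15 len=4
Fragment 3: offset=0 len=5
Gaps: 5-9 19-21

Answer: 5-9 19-21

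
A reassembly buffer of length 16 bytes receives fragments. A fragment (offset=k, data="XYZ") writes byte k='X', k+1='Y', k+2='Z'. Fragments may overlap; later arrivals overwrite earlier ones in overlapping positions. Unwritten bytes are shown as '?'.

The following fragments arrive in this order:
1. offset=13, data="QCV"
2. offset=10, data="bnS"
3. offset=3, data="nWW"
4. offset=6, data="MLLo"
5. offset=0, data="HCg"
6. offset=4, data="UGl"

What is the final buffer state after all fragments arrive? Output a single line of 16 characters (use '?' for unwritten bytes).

Answer: HCgnUGlLLobnSQCV

Derivation:
Fragment 1: offset=13 data="QCV" -> buffer=?????????????QCV
Fragment 2: offset=10 data="bnS" -> buffer=??????????bnSQCV
Fragment 3: offset=3 data="nWW" -> buffer=???nWW????bnSQCV
Fragment 4: offset=6 data="MLLo" -> buffer=???nWWMLLobnSQCV
Fragment 5: offset=0 data="HCg" -> buffer=HCgnWWMLLobnSQCV
Fragment 6: offset=4 data="UGl" -> buffer=HCgnUGlLLobnSQCV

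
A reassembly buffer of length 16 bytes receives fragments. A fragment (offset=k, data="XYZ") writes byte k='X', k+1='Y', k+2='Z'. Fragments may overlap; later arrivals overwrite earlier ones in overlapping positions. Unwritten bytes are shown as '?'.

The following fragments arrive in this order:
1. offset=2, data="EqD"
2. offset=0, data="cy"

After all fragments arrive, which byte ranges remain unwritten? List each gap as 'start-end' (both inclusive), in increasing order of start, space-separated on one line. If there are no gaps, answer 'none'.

Answer: 5-15

Derivation:
Fragment 1: offset=2 len=3
Fragment 2: offset=0 len=2
Gaps: 5-15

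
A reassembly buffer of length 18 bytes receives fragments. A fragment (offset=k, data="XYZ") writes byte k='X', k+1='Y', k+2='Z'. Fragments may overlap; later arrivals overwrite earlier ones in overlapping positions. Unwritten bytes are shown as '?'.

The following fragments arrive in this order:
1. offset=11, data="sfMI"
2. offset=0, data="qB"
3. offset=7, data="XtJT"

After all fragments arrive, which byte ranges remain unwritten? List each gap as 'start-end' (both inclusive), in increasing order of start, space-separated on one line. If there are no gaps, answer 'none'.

Fragment 1: offset=11 len=4
Fragment 2: offset=0 len=2
Fragment 3: offset=7 len=4
Gaps: 2-6 15-17

Answer: 2-6 15-17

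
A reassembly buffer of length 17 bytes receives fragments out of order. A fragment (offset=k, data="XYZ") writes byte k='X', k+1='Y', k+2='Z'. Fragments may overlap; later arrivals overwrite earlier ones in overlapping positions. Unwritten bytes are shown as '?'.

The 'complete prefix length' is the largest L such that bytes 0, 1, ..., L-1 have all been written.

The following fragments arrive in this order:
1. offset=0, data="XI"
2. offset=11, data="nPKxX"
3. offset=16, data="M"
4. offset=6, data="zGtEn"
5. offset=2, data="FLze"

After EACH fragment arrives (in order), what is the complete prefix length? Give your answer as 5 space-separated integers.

Fragment 1: offset=0 data="XI" -> buffer=XI??????????????? -> prefix_len=2
Fragment 2: offset=11 data="nPKxX" -> buffer=XI?????????nPKxX? -> prefix_len=2
Fragment 3: offset=16 data="M" -> buffer=XI?????????nPKxXM -> prefix_len=2
Fragment 4: offset=6 data="zGtEn" -> buffer=XI????zGtEnnPKxXM -> prefix_len=2
Fragment 5: offset=2 data="FLze" -> buffer=XIFLzezGtEnnPKxXM -> prefix_len=17

Answer: 2 2 2 2 17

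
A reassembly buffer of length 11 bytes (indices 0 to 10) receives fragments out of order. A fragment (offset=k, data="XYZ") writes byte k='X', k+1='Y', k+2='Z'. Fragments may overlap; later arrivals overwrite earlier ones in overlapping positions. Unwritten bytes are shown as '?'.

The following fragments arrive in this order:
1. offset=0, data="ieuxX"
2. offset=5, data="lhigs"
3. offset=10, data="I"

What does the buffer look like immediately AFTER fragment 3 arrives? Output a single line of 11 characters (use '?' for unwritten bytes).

Answer: ieuxXlhigsI

Derivation:
Fragment 1: offset=0 data="ieuxX" -> buffer=ieuxX??????
Fragment 2: offset=5 data="lhigs" -> buffer=ieuxXlhigs?
Fragment 3: offset=10 data="I" -> buffer=ieuxXlhigsI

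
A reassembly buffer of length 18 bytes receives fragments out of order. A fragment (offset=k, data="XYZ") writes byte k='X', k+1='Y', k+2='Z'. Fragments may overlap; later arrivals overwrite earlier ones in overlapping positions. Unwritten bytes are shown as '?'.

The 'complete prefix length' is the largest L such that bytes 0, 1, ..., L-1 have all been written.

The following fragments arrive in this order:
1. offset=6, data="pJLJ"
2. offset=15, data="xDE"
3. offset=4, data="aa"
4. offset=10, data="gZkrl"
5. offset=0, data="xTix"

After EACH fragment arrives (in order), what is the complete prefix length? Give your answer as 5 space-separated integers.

Answer: 0 0 0 0 18

Derivation:
Fragment 1: offset=6 data="pJLJ" -> buffer=??????pJLJ???????? -> prefix_len=0
Fragment 2: offset=15 data="xDE" -> buffer=??????pJLJ?????xDE -> prefix_len=0
Fragment 3: offset=4 data="aa" -> buffer=????aapJLJ?????xDE -> prefix_len=0
Fragment 4: offset=10 data="gZkrl" -> buffer=????aapJLJgZkrlxDE -> prefix_len=0
Fragment 5: offset=0 data="xTix" -> buffer=xTixaapJLJgZkrlxDE -> prefix_len=18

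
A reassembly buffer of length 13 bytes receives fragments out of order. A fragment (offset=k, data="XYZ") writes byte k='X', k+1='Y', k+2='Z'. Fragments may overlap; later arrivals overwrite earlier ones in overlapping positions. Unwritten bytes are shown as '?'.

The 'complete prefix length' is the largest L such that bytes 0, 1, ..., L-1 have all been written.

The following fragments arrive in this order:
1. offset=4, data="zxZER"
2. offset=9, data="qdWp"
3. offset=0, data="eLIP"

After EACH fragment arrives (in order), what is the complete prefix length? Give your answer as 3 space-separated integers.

Answer: 0 0 13

Derivation:
Fragment 1: offset=4 data="zxZER" -> buffer=????zxZER???? -> prefix_len=0
Fragment 2: offset=9 data="qdWp" -> buffer=????zxZERqdWp -> prefix_len=0
Fragment 3: offset=0 data="eLIP" -> buffer=eLIPzxZERqdWp -> prefix_len=13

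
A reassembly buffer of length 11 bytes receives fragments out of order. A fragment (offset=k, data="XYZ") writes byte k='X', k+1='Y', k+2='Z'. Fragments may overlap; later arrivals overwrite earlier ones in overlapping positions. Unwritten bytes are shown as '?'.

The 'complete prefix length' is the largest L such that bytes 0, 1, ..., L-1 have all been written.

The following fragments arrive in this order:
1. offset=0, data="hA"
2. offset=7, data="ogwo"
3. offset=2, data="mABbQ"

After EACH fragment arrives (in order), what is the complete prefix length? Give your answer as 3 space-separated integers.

Fragment 1: offset=0 data="hA" -> buffer=hA????????? -> prefix_len=2
Fragment 2: offset=7 data="ogwo" -> buffer=hA?????ogwo -> prefix_len=2
Fragment 3: offset=2 data="mABbQ" -> buffer=hAmABbQogwo -> prefix_len=11

Answer: 2 2 11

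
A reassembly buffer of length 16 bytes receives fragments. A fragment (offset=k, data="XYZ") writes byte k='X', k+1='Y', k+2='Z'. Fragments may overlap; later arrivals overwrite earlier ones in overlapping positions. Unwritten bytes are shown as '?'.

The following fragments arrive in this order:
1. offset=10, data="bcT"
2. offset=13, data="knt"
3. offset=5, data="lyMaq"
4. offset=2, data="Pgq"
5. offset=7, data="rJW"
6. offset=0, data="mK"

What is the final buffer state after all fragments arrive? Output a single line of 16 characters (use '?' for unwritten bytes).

Answer: mKPgqlyrJWbcTknt

Derivation:
Fragment 1: offset=10 data="bcT" -> buffer=??????????bcT???
Fragment 2: offset=13 data="knt" -> buffer=??????????bcTknt
Fragment 3: offset=5 data="lyMaq" -> buffer=?????lyMaqbcTknt
Fragment 4: offset=2 data="Pgq" -> buffer=??PgqlyMaqbcTknt
Fragment 5: offset=7 data="rJW" -> buffer=??PgqlyrJWbcTknt
Fragment 6: offset=0 data="mK" -> buffer=mKPgqlyrJWbcTknt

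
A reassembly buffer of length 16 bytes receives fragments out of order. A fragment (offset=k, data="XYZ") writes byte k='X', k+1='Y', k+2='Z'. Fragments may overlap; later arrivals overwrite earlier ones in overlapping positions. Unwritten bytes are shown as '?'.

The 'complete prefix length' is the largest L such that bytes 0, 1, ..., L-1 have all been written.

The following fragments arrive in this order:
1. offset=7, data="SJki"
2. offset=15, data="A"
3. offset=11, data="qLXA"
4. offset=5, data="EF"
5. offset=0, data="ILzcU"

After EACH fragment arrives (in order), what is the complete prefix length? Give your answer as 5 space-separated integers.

Fragment 1: offset=7 data="SJki" -> buffer=???????SJki????? -> prefix_len=0
Fragment 2: offset=15 data="A" -> buffer=???????SJki????A -> prefix_len=0
Fragment 3: offset=11 data="qLXA" -> buffer=???????SJkiqLXAA -> prefix_len=0
Fragment 4: offset=5 data="EF" -> buffer=?????EFSJkiqLXAA -> prefix_len=0
Fragment 5: offset=0 data="ILzcU" -> buffer=ILzcUEFSJkiqLXAA -> prefix_len=16

Answer: 0 0 0 0 16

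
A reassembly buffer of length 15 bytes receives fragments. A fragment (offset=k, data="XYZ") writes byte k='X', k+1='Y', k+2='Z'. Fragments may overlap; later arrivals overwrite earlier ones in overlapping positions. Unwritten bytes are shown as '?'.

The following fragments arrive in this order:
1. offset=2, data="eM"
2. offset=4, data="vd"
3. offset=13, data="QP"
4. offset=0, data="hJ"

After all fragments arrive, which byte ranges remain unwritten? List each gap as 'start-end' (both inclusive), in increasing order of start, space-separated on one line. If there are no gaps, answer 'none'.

Answer: 6-12

Derivation:
Fragment 1: offset=2 len=2
Fragment 2: offset=4 len=2
Fragment 3: offset=13 len=2
Fragment 4: offset=0 len=2
Gaps: 6-12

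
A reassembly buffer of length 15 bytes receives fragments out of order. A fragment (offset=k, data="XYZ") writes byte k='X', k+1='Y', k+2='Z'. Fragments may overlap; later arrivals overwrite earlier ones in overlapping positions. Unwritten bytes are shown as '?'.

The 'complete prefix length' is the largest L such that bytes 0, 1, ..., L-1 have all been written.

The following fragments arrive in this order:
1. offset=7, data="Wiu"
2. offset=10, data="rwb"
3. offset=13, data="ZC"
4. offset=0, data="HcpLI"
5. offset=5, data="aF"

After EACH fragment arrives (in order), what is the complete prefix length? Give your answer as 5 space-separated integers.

Fragment 1: offset=7 data="Wiu" -> buffer=???????Wiu????? -> prefix_len=0
Fragment 2: offset=10 data="rwb" -> buffer=???????Wiurwb?? -> prefix_len=0
Fragment 3: offset=13 data="ZC" -> buffer=???????WiurwbZC -> prefix_len=0
Fragment 4: offset=0 data="HcpLI" -> buffer=HcpLI??WiurwbZC -> prefix_len=5
Fragment 5: offset=5 data="aF" -> buffer=HcpLIaFWiurwbZC -> prefix_len=15

Answer: 0 0 0 5 15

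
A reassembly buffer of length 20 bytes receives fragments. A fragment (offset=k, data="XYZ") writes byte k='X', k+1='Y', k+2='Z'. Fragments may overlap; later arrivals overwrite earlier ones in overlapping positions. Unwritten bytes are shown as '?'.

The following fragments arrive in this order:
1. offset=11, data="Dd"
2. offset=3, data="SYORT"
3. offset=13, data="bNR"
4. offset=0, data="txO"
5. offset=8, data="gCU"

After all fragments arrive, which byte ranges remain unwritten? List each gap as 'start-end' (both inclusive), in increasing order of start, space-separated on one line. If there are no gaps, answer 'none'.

Answer: 16-19

Derivation:
Fragment 1: offset=11 len=2
Fragment 2: offset=3 len=5
Fragment 3: offset=13 len=3
Fragment 4: offset=0 len=3
Fragment 5: offset=8 len=3
Gaps: 16-19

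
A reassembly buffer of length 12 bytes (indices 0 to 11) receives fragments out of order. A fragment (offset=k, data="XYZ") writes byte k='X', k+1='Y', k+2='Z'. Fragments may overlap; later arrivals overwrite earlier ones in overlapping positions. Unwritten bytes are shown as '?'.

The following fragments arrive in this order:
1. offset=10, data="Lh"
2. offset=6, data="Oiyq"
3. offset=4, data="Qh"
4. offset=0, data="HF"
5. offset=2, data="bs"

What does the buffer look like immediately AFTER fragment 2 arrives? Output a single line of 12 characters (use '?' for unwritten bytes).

Answer: ??????OiyqLh

Derivation:
Fragment 1: offset=10 data="Lh" -> buffer=??????????Lh
Fragment 2: offset=6 data="Oiyq" -> buffer=??????OiyqLh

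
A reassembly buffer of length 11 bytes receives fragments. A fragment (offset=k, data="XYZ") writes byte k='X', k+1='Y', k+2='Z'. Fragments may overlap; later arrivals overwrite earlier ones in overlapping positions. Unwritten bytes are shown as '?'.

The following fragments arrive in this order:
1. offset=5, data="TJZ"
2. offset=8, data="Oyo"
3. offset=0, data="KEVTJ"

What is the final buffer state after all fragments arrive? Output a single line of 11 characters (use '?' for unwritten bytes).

Fragment 1: offset=5 data="TJZ" -> buffer=?????TJZ???
Fragment 2: offset=8 data="Oyo" -> buffer=?????TJZOyo
Fragment 3: offset=0 data="KEVTJ" -> buffer=KEVTJTJZOyo

Answer: KEVTJTJZOyo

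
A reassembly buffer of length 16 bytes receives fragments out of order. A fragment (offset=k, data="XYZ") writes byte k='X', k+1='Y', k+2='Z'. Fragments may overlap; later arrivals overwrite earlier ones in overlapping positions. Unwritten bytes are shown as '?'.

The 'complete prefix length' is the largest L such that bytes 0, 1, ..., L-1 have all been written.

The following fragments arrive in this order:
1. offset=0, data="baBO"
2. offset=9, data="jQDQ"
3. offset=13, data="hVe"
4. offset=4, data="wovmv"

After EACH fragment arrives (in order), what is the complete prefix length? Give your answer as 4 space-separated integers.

Answer: 4 4 4 16

Derivation:
Fragment 1: offset=0 data="baBO" -> buffer=baBO???????????? -> prefix_len=4
Fragment 2: offset=9 data="jQDQ" -> buffer=baBO?????jQDQ??? -> prefix_len=4
Fragment 3: offset=13 data="hVe" -> buffer=baBO?????jQDQhVe -> prefix_len=4
Fragment 4: offset=4 data="wovmv" -> buffer=baBOwovmvjQDQhVe -> prefix_len=16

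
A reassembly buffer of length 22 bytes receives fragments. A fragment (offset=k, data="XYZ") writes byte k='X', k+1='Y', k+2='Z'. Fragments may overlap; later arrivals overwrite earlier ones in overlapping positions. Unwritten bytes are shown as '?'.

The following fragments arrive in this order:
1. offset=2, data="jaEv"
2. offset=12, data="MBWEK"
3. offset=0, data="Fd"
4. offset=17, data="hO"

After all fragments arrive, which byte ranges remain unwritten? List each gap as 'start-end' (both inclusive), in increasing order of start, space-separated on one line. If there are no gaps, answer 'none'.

Answer: 6-11 19-21

Derivation:
Fragment 1: offset=2 len=4
Fragment 2: offset=12 len=5
Fragment 3: offset=0 len=2
Fragment 4: offset=17 len=2
Gaps: 6-11 19-21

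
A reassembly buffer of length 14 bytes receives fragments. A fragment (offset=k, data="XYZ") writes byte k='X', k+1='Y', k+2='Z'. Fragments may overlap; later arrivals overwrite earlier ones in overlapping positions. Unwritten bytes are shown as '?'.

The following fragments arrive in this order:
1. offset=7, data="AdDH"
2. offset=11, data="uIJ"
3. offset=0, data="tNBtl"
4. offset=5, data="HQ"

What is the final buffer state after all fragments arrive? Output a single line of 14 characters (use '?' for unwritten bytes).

Answer: tNBtlHQAdDHuIJ

Derivation:
Fragment 1: offset=7 data="AdDH" -> buffer=???????AdDH???
Fragment 2: offset=11 data="uIJ" -> buffer=???????AdDHuIJ
Fragment 3: offset=0 data="tNBtl" -> buffer=tNBtl??AdDHuIJ
Fragment 4: offset=5 data="HQ" -> buffer=tNBtlHQAdDHuIJ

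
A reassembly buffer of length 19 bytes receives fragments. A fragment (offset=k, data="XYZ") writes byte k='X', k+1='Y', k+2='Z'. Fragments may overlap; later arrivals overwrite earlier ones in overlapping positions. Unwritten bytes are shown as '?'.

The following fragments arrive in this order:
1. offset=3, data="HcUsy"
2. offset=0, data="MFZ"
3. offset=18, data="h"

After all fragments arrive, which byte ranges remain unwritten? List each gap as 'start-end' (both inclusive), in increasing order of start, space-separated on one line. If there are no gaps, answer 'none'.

Fragment 1: offset=3 len=5
Fragment 2: offset=0 len=3
Fragment 3: offset=18 len=1
Gaps: 8-17

Answer: 8-17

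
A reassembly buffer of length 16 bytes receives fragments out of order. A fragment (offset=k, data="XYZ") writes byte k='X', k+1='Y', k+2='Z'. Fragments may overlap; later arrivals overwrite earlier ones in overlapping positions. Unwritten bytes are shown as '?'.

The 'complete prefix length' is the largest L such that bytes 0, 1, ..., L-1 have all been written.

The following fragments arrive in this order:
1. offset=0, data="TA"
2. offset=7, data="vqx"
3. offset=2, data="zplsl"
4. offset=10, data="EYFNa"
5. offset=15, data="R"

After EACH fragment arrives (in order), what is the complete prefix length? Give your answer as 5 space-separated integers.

Answer: 2 2 10 15 16

Derivation:
Fragment 1: offset=0 data="TA" -> buffer=TA?????????????? -> prefix_len=2
Fragment 2: offset=7 data="vqx" -> buffer=TA?????vqx?????? -> prefix_len=2
Fragment 3: offset=2 data="zplsl" -> buffer=TAzplslvqx?????? -> prefix_len=10
Fragment 4: offset=10 data="EYFNa" -> buffer=TAzplslvqxEYFNa? -> prefix_len=15
Fragment 5: offset=15 data="R" -> buffer=TAzplslvqxEYFNaR -> prefix_len=16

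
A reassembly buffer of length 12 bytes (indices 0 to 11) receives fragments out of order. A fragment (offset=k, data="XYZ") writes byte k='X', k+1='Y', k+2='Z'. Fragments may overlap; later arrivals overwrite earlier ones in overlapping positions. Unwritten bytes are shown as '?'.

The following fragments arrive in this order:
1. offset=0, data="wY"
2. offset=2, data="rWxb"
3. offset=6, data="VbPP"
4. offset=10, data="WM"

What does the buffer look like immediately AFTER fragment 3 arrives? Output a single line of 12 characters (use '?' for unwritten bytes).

Fragment 1: offset=0 data="wY" -> buffer=wY??????????
Fragment 2: offset=2 data="rWxb" -> buffer=wYrWxb??????
Fragment 3: offset=6 data="VbPP" -> buffer=wYrWxbVbPP??

Answer: wYrWxbVbPP??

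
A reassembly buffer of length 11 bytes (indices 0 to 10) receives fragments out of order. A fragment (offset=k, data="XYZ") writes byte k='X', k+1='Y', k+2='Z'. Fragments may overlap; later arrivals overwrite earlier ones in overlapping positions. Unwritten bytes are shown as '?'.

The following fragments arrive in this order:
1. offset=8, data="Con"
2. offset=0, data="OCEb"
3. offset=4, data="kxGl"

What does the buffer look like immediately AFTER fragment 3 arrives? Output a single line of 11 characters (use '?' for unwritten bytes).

Fragment 1: offset=8 data="Con" -> buffer=????????Con
Fragment 2: offset=0 data="OCEb" -> buffer=OCEb????Con
Fragment 3: offset=4 data="kxGl" -> buffer=OCEbkxGlCon

Answer: OCEbkxGlCon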